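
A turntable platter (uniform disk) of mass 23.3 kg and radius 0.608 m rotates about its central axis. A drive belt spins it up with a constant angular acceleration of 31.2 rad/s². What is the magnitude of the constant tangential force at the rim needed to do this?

F ≈ 221 N

I = ½MR² = (1/2)(23.3)(0.608)² = 4.307 kg·m².
The required torque is τ = Iα = (4.307)(31.20) = 134.4 N·m.
A tangential force at the rim gives τ = FR, so F = τ/R = 134.4/0.608 = 221.0 N.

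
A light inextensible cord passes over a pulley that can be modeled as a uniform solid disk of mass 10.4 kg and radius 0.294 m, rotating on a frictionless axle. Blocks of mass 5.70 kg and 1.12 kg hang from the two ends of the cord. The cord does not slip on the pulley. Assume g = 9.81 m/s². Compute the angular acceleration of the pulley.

I = ½MR² = (1/2)(10.4)(0.294)² = 0.4495 kg·m².
Heavier block: m₁g − T₁ = m₁a. Lighter block: T₂ − m₂g = m₂a.
Pulley: (T₁ − T₂)R = Iα = I(a/R), so T₁ − T₂ = (I/R²)a = (1/2)M_p a = 5.200·a.
Adding the three: (m₁ − m₂)g = (m₁ + m₂ + 5.200)a, so a = (5.70 − 1.12)(9.81)/(5.70 + 1.12 + 5.200) = 3.738 m/s².
α = a/R = 3.738/0.294 = 12.71 rad/s².

α ≈ 12.7 rad/s²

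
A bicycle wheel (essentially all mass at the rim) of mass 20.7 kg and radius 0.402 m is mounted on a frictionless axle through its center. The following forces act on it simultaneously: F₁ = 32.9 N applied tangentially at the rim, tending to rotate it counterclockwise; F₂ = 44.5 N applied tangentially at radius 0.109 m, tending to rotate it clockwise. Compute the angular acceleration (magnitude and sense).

I = MR² = (20.7)(0.402)² = 3.345 kg·m².
Taking counterclockwise as positive: τ₁ = +(32.9)(0.402) = +13.23 N·m; τ₂ = −(44.5)(0.109) = −4.851 N·m.
Net torque τ = 8.375 N·m.
α = τ/I = 8.375/3.345 = 2.504 rad/s².

α ≈ 2.50 rad/s², counterclockwise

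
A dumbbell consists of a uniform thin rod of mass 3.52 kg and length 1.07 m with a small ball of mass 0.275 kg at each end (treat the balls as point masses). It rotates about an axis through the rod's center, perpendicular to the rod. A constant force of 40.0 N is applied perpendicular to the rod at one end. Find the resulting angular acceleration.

I_rod = (1/12)ML² = (1/12)(3.52)(1.07)² = 0.3358 kg·m².
I_balls = 2·m·(L/2)² = 2(0.275)(0.5350)² = 0.1574 kg·m².
Total I = 0.4933 kg·m².
τ = F·(L/2) = (40.0)(0.535) = 21.40 N·m.
α = τ/I = 21.40/0.4933 = 43.38 rad/s².

α ≈ 43.4 rad/s²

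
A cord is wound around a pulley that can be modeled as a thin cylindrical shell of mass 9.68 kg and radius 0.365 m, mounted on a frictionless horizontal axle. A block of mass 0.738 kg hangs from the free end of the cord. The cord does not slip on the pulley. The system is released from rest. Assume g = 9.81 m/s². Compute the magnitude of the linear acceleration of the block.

a ≈ 0.695 m/s²

I = MR² = (9.68)(0.365)² = 1.290 kg·m².
Block: mg − T = ma. Pulley: TR = Iα. No-slip: a = αR, so T = (I/R²)a = 9.680·a.
Then mg = (m + 9.680)a, so a = (0.738)(9.81)/(0.738 + 9.680) = 0.6949 m/s².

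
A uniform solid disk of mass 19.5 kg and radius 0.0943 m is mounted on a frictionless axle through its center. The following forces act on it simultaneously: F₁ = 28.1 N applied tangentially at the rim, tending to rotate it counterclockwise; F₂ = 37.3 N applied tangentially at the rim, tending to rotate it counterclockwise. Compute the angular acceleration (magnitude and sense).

α ≈ 71.1 rad/s², counterclockwise

I = ½MR² = (1/2)(19.5)(0.0943)² = 0.08670 kg·m².
Taking counterclockwise as positive: τ₁ = +(28.1)(0.0943) = +2.650 N·m; τ₂ = +(37.3)(0.0943) = +3.517 N·m.
Net torque τ = 6.167 N·m.
α = τ/I = 6.167/0.08670 = 71.13 rad/s².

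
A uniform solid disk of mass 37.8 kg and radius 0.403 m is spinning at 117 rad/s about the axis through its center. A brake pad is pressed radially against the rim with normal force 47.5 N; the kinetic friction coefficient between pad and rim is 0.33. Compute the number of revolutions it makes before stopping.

I = ½MR² = (1/2)(37.8)(0.403)² = 3.070 kg·m².
Friction force f = μN = (0.33)(47.5) = 15.68 N at the rim; torque magnitude τ = fR = 6.317 N·m, opposing ω.
|α| = τ/I = 6.317/3.070 = 2.058 rad/s² (deceleration).
ω² = ω₀² − 2|α|θ with ω = 0 ⇒ θ = ω₀²/(2|α|) = 3326 rad = 529.3 rev.

≈ 529 revolutions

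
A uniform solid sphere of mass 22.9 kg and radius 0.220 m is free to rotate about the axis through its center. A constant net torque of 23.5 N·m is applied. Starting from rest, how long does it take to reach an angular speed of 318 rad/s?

t ≈ 6.00 s

I = (2/5)MR² = (2/5)(22.9)(0.220)² = 0.4433 kg·m².
α = τ/I = 23.5/0.4433 = 53.01 rad/s².
ω = αt ⇒ t = ω/α = 318/53.01 = 5.999 s.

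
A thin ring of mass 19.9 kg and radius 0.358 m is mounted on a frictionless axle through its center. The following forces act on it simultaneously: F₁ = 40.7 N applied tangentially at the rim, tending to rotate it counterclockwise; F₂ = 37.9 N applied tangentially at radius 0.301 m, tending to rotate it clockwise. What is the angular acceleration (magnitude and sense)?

I = MR² = (19.9)(0.358)² = 2.550 kg·m².
Taking counterclockwise as positive: τ₁ = +(40.7)(0.358) = +14.57 N·m; τ₂ = −(37.9)(0.301) = −11.41 N·m.
Net torque τ = 3.163 N·m.
α = τ/I = 3.163/2.550 = 1.240 rad/s².

α ≈ 1.24 rad/s², counterclockwise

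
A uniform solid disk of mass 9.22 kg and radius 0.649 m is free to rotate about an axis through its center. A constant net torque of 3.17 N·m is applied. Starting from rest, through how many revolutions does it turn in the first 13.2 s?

I = ½MR² = (1/2)(9.22)(0.649)² = 1.942 kg·m².
α = τ/I = 3.17/1.942 = 1.633 rad/s².
θ = ½αt² = ½(1.633)(13.2)² = 142.2 rad.
Revolutions = θ/(2π) = 22.64.

≈ 22.6 revolutions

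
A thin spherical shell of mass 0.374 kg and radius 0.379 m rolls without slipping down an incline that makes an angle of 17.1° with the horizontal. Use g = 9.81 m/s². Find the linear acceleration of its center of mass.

Translation along the incline: Mg sinθ − f = Ma.
Rotation about the center: fR = Iα with I = (2/3)MR². No-slip gives a = αR, so f = (I/R²)a = (2/3)M a.
Substituting: Mg sinθ = (1 + 0.6667)Ma, so a = g sinθ/(1 + 0.6667) = (9.81) sin 17.1° / 1.667 = 1.731 m/s².

a ≈ 1.73 m/s²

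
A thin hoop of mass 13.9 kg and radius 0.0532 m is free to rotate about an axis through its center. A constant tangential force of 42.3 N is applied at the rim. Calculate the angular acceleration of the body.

I = MR² = (13.9)(0.0532)² = 0.03934 kg·m².
τ = F R = (42.3)(0.0532) = 2.250 N·m.
Newton's second law for rotation, τ = Iα, gives α = τ/I = 2.250/0.03934 = 57.20 rad/s².

α ≈ 57.2 rad/s²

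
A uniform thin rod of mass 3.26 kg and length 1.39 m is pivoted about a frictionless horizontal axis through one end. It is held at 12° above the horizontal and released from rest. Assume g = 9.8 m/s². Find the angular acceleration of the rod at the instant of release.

About the pivot, I = (1/3)ML² = (1/3)(3.26)(1.39)² = 2.100 kg·m².
The weight acts at the center, a distance L/2 = 0.6950 m from the pivot; τ = Mg(L/2) cos 12° = 21.72 N·m.
α = τ/I = 21.72/2.100 = 10.34 rad/s².
(Equivalently α = (3g/(2L)) cos 12° = 10.34 rad/s².)

α ≈ 10.3 rad/s²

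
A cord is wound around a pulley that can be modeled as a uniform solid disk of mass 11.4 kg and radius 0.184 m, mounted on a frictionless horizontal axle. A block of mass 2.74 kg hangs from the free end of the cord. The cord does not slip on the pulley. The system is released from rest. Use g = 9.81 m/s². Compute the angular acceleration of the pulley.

I = ½MR² = (1/2)(11.4)(0.184)² = 0.1930 kg·m².
Block: mg − T = ma. Pulley: TR = Iα. No-slip: a = αR, so T = (I/R²)a = 5.700·a.
Then mg = (m + 5.700)a, so a = (2.74)(9.81)/(2.74 + 5.700) = 3.185 m/s².
α = a/R = 3.185/0.184 = 17.31 rad/s².

α ≈ 17.3 rad/s²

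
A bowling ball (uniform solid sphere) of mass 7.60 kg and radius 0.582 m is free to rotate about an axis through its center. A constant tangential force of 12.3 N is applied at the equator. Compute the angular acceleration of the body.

I = (2/5)MR² = (2/5)(7.60)(0.582)² = 1.030 kg·m².
τ = F R = (12.3)(0.582) = 7.159 N·m.
From τ = Iα: α = 7.159/1.030 = 6.952 rad/s².

α ≈ 6.95 rad/s²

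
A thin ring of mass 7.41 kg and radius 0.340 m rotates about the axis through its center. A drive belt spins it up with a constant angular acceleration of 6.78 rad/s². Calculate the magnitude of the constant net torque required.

I = MR² = (7.41)(0.340)² = 0.8566 kg·m².
τ = Iα = (0.8566)(6.780) = 5.808 N·m.

τ ≈ 5.81 N·m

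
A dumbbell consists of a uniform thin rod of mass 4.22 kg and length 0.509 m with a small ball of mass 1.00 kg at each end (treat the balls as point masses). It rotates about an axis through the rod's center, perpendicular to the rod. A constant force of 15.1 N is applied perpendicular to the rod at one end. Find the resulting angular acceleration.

I_rod = (1/12)ML² = (1/12)(4.22)(0.509)² = 0.09111 kg·m².
I_balls = 2·m·(L/2)² = 2(1.00)(0.2545)² = 0.1295 kg·m².
Total I = 0.2207 kg·m².
τ = F·(L/2) = (15.1)(0.255) = 3.843 N·m.
α = τ/I = 3.843/0.2207 = 17.42 rad/s².

α ≈ 17.4 rad/s²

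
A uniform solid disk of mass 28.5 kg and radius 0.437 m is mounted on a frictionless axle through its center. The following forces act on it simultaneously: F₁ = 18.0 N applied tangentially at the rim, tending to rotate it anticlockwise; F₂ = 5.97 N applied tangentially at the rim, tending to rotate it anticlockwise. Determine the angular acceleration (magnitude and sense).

α ≈ 3.85 rad/s², anticlockwise

I = ½MR² = (1/2)(28.5)(0.437)² = 2.721 kg·m².
Taking anticlockwise as positive: τ₁ = +(18.0)(0.437) = +7.866 N·m; τ₂ = +(5.97)(0.437) = +2.609 N·m.
Net torque τ = 10.47 N·m.
α = τ/I = 10.47/2.721 = 3.849 rad/s².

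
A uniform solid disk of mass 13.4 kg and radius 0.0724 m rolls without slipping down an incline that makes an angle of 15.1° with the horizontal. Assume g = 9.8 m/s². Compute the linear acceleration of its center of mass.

a ≈ 1.70 m/s²

Translation along the incline: Mg sinθ − f = Ma.
Rotation about the center: fR = Iα with I = ½MR². No-slip gives a = αR, so f = (I/R²)a = (1/2)M a.
Substituting: Mg sinθ = (1 + 0.5000)Ma, so a = g sinθ/(1 + 0.5000) = (9.8) sin 15.1° / 1.500 = 1.702 m/s².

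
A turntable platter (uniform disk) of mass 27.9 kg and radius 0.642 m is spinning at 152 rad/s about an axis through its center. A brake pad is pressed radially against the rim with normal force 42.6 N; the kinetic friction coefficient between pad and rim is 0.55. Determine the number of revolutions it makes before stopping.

≈ 703 revolutions

I = ½MR² = (1/2)(27.9)(0.642)² = 5.750 kg·m².
Friction force f = μN = (0.55)(42.6) = 23.43 N at the rim; torque magnitude τ = fR = 15.04 N·m, opposing ω.
|α| = τ/I = 15.04/5.750 = 2.616 rad/s² (deceleration).
ω² = ω₀² − 2|α|θ with ω = 0 ⇒ θ = ω₀²/(2|α|) = 4416 rad = 702.8 rev.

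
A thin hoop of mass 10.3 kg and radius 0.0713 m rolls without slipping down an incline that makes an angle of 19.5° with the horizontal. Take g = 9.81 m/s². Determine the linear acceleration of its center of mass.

a ≈ 1.64 m/s²

Translation along the incline: Mg sinθ − f = Ma.
Rotation about the center: fR = Iα with I = MR². No-slip gives a = αR, so f = (I/R²)a = M a.
Substituting: Mg sinθ = (1 + 1.000)Ma, so a = g sinθ/(1 + 1.000) = (9.81) sin 19.5° / 2.000 = 1.637 m/s².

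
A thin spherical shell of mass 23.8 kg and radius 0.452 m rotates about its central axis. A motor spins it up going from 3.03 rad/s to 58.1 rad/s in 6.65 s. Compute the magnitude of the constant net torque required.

τ ≈ 26.8 N·m

I = (2/3)MR² = (2/3)(23.8)(0.452)² = 3.242 kg·m².
α = Δω/Δt = (58.1 − 3.03)/6.65 = 8.281 rad/s².
τ = Iα = (3.242)(8.281) = 26.84 N·m.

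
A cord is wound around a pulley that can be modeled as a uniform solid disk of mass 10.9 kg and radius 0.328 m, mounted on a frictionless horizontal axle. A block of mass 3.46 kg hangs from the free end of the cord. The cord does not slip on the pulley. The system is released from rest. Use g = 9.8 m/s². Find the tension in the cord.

T ≈ 20.7 N

I = ½MR² = (1/2)(10.9)(0.328)² = 0.5863 kg·m².
Block: mg − T = ma. Pulley: TR = Iα. No-slip: a = αR, so T = (I/R²)a = 5.450·a.
Then mg = (m + 5.450)a, so a = (3.46)(9.8)/(3.46 + 5.450) = 3.806 m/s².
T = 5.450·a = 20.74 N.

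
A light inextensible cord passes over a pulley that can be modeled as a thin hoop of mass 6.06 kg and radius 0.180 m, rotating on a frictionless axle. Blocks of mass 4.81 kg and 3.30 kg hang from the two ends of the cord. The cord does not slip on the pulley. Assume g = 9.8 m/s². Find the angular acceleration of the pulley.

α ≈ 5.80 rad/s²

I = MR² = (6.06)(0.180)² = 0.1963 kg·m².
Heavier block: m₁g − T₁ = m₁a. Lighter block: T₂ − m₂g = m₂a.
Pulley: (T₁ − T₂)R = Iα = I(a/R), so T₁ − T₂ = (I/R²)a = 1·M_p a = 6.060·a.
Adding the three: (m₁ − m₂)g = (m₁ + m₂ + 6.060)a, so a = (4.81 − 3.30)(9.8)/(4.81 + 3.30 + 6.060) = 1.044 m/s².
α = a/R = 1.044/0.180 = 5.802 rad/s².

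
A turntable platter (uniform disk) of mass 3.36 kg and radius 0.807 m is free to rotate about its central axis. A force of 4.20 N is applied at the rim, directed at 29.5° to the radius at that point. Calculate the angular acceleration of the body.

α ≈ 1.53 rad/s²

I = ½MR² = (1/2)(3.36)(0.807)² = 1.094 kg·m².
Only the tangential component produces torque: τ = F R sinθ = (4.20)(0.807) sin 29.5° = 1.669 N·m.
Newton's second law for rotation, τ = Iα, gives α = τ/I = 1.669/1.094 = 1.525 rad/s².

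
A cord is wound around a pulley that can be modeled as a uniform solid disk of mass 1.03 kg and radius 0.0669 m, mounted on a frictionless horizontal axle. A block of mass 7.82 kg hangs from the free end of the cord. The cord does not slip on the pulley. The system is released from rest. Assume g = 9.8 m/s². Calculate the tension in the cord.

I = ½MR² = (1/2)(1.03)(0.0669)² = 0.002305 kg·m².
Block: mg − T = ma. Pulley: TR = Iα. No-slip: a = αR, so T = (I/R²)a = 0.5150·a.
Then mg = (m + 0.5150)a, so a = (7.82)(9.8)/(7.82 + 0.5150) = 9.194 m/s².
T = 0.5150·a = 4.735 N.

T ≈ 4.74 N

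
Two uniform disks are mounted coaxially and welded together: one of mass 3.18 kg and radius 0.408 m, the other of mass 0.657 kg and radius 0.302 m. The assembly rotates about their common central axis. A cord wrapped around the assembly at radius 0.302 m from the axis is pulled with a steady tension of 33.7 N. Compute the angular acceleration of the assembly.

α ≈ 34.5 rad/s²

I = ½M₁R₁² + ½M₂R₂² = ½(3.18)(0.408)² + ½(0.657)(0.302)² = 0.2946 kg·m².
τ = F r = (33.7)(0.302) = 10.18 N·m.
α = τ/I = 10.18/0.2946 = 34.54 rad/s².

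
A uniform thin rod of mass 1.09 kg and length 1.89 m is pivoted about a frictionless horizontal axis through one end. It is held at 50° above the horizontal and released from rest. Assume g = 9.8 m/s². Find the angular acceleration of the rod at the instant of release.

α ≈ 5.00 rad/s²

About the pivot, I = (1/3)ML² = (1/3)(1.09)(1.89)² = 1.298 kg·m².
The weight acts at the center, a distance L/2 = 0.9450 m from the pivot; τ = Mg(L/2) cos 50° = 6.489 N·m.
α = τ/I = 6.489/1.298 = 4.999 rad/s².
(Equivalently α = (3g/(2L)) cos 50° = 4.999 rad/s².)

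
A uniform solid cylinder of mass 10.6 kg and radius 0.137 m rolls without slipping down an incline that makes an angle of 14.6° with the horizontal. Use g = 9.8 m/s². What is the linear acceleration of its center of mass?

a ≈ 1.65 m/s²

Translation along the incline: Mg sinθ − f = Ma.
Rotation about the center: fR = Iα with I = ½MR². No-slip gives a = αR, so f = (I/R²)a = (1/2)M a.
Substituting: Mg sinθ = (1 + 0.5000)Ma, so a = g sinθ/(1 + 0.5000) = (9.8) sin 14.6° / 1.500 = 1.647 m/s².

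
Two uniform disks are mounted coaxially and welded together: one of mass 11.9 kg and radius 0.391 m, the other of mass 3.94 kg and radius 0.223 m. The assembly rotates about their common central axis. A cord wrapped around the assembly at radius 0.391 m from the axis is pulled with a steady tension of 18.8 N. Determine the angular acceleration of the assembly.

α ≈ 7.30 rad/s²

I = ½M₁R₁² + ½M₂R₂² = ½(11.9)(0.391)² + ½(3.94)(0.223)² = 1.008 kg·m².
τ = F r = (18.8)(0.391) = 7.351 N·m.
α = τ/I = 7.351/1.008 = 7.295 rad/s².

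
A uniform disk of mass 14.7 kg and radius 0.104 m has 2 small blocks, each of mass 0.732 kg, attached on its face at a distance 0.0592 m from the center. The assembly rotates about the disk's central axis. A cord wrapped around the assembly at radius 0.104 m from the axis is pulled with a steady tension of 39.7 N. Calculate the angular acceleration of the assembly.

α ≈ 48.8 rad/s²

I_disk = ½MR² = ½(14.7)(0.104)² = 0.07950 kg·m².
I_blocks = 2·m·r² = 2(0.732)(0.0592)² = 0.005131 kg·m².
Total I = 0.08463 kg·m².
τ = F r = (39.7)(0.104) = 4.129 N·m.
α = τ/I = 4.129/0.08463 = 48.79 rad/s².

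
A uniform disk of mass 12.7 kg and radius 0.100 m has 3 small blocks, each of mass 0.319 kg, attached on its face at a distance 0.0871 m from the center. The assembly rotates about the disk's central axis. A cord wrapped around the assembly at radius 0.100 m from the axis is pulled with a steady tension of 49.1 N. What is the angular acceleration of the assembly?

α ≈ 69.4 rad/s²

I_disk = ½MR² = ½(12.7)(0.100)² = 0.06350 kg·m².
I_blocks = 3·m·r² = 3(0.319)(0.0871)² = 0.007260 kg·m².
Total I = 0.07076 kg·m².
τ = F r = (49.1)(0.100) = 4.910 N·m.
α = τ/I = 4.910/0.07076 = 69.39 rad/s².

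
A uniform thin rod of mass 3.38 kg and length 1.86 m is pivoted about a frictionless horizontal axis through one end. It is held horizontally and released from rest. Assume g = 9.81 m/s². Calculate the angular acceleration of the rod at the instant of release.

α ≈ 7.91 rad/s²

About the pivot, I = (1/3)ML² = (1/3)(3.38)(1.86)² = 3.898 kg·m².
The weight acts at the center, a distance L/2 = 0.9300 m from the pivot; τ = Mg(L/2) = 30.84 N·m.
α = τ/I = 30.84/3.898 = 7.911 rad/s².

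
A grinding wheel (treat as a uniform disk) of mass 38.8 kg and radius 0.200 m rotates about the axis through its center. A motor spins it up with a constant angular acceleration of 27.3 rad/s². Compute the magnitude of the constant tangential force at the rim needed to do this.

I = ½MR² = (1/2)(38.8)(0.200)² = 0.7760 kg·m².
The required torque is τ = Iα = (0.7760)(27.30) = 21.18 N·m.
A tangential force at the rim gives τ = FR, so F = τ/R = 21.18/0.200 = 105.9 N.

F ≈ 106 N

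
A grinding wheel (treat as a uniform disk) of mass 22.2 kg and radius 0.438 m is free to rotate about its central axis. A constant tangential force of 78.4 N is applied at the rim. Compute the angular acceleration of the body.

I = ½MR² = (1/2)(22.2)(0.438)² = 2.129 kg·m².
τ = F R = (78.4)(0.438) = 34.34 N·m.
Newton's second law for rotation, τ = Iα, gives α = τ/I = 34.34/2.129 = 16.13 rad/s².

α ≈ 16.1 rad/s²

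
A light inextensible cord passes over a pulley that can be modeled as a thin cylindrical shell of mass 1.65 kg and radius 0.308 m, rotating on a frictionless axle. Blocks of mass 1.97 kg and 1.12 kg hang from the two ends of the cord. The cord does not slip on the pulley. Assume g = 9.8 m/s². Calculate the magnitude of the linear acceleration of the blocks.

I = MR² = (1.65)(0.308)² = 0.1565 kg·m².
Heavier block: m₁g − T₁ = m₁a. Lighter block: T₂ − m₂g = m₂a.
Pulley: (T₁ − T₂)R = Iα = I(a/R), so T₁ − T₂ = (I/R²)a = 1·M_p a = 1.650·a.
Adding the three: (m₁ − m₂)g = (m₁ + m₂ + 1.650)a, so a = (1.97 − 1.12)(9.8)/(1.97 + 1.12 + 1.650) = 1.757 m/s².

a ≈ 1.76 m/s²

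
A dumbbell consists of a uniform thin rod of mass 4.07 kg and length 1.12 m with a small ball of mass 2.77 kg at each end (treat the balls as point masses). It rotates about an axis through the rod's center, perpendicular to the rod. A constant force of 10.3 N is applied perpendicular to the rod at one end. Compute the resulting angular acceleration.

I_rod = (1/12)ML² = (1/12)(4.07)(1.12)² = 0.4255 kg·m².
I_balls = 2·m·(L/2)² = 2(2.77)(0.5600)² = 1.737 kg·m².
Total I = 2.163 kg·m².
τ = F·(L/2) = (10.3)(0.560) = 5.768 N·m.
α = τ/I = 5.768/2.163 = 2.667 rad/s².

α ≈ 2.67 rad/s²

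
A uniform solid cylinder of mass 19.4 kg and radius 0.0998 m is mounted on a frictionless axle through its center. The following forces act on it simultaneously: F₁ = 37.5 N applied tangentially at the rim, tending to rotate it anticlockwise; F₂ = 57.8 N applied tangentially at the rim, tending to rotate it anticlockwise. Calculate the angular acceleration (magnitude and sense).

α ≈ 98.4 rad/s², anticlockwise

I = ½MR² = (1/2)(19.4)(0.0998)² = 0.09661 kg·m².
Taking anticlockwise as positive: τ₁ = +(37.5)(0.0998) = +3.743 N·m; τ₂ = +(57.8)(0.0998) = +5.768 N·m.
Net torque τ = 9.511 N·m.
α = τ/I = 9.511/0.09661 = 98.44 rad/s².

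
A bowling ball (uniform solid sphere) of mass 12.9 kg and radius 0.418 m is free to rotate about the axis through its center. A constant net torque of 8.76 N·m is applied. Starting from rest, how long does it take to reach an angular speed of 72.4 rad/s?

I = (2/5)MR² = (2/5)(12.9)(0.418)² = 0.9016 kg·m².
α = τ/I = 8.76/0.9016 = 9.716 rad/s².
ω = αt ⇒ t = ω/α = 72.4/9.716 = 7.451 s.

t ≈ 7.45 s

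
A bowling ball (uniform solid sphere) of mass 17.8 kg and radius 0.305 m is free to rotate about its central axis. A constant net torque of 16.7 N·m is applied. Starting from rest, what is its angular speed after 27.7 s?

I = (2/5)MR² = (2/5)(17.8)(0.305)² = 0.6623 kg·m².
α = τ/I = 16.7/0.6623 = 25.21 rad/s².
ω = ω₀ + αt = 0 + (25.21)(27.7) = 698.4 rad/s.

ω ≈ 698 rad/s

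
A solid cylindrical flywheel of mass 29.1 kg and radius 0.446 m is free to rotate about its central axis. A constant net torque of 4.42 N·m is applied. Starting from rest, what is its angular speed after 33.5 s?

ω ≈ 51.2 rad/s

I = ½MR² = (1/2)(29.1)(0.446)² = 2.894 kg·m².
α = τ/I = 4.42/2.894 = 1.527 rad/s².
ω = ω₀ + αt = 0 + (1.527)(33.5) = 51.16 rad/s.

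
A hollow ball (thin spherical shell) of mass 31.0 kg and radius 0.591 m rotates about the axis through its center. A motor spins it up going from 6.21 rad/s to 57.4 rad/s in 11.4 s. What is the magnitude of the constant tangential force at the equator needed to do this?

I = (2/3)MR² = (2/3)(31.0)(0.591)² = 7.218 kg·m².
α = Δω/Δt = (57.4 − 6.21)/11.4 = 4.490 rad/s².
The required torque is τ = Iα = (7.218)(4.490) = 32.41 N·m.
A tangential force at the equator gives τ = FR, so F = τ/R = 32.41/0.591 = 54.85 N.

F ≈ 54.8 N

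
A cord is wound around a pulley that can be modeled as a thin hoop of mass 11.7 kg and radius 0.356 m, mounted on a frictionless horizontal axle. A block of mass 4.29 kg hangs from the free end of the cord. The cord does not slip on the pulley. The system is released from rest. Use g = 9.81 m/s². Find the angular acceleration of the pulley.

α ≈ 7.39 rad/s²

I = MR² = (11.7)(0.356)² = 1.483 kg·m².
Block: mg − T = ma. Pulley: TR = Iα. No-slip: a = αR, so T = (I/R²)a = 11.70·a.
Then mg = (m + 11.70)a, so a = (4.29)(9.81)/(4.29 + 11.70) = 2.632 m/s².
α = a/R = 2.632/0.356 = 7.393 rad/s².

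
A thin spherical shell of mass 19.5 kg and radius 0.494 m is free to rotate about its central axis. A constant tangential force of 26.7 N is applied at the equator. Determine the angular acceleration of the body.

α ≈ 4.16 rad/s²

I = (2/3)MR² = (2/3)(19.5)(0.494)² = 3.172 kg·m².
τ = F R = (26.7)(0.494) = 13.19 N·m.
From τ = Iα: α = 13.19/3.172 = 4.158 rad/s².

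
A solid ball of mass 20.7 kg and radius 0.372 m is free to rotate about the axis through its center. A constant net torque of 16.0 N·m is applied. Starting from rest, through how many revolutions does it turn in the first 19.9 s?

I = (2/5)MR² = (2/5)(20.7)(0.372)² = 1.146 kg·m².
α = τ/I = 16.0/1.146 = 13.96 rad/s².
θ = ½αt² = ½(13.96)(19.9)² = 2765 rad.
Revolutions = θ/(2π) = 440.0.

≈ 440 revolutions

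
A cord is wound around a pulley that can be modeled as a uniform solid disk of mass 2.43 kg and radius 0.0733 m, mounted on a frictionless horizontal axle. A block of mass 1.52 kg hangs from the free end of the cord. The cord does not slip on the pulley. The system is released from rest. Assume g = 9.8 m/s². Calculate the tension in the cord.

T ≈ 6.62 N

I = ½MR² = (1/2)(2.43)(0.0733)² = 0.006528 kg·m².
Block: mg − T = ma. Pulley: TR = Iα. No-slip: a = αR, so T = (I/R²)a = 1.215·a.
Then mg = (m + 1.215)a, so a = (1.52)(9.8)/(1.52 + 1.215) = 5.446 m/s².
T = 1.215·a = 6.617 N.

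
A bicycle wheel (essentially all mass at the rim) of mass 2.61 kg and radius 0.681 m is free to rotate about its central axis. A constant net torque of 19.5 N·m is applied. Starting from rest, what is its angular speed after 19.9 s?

I = MR² = (2.61)(0.681)² = 1.210 kg·m².
α = τ/I = 19.5/1.210 = 16.11 rad/s².
ω = ω₀ + αt = 0 + (16.11)(19.9) = 320.6 rad/s.

ω ≈ 321 rad/s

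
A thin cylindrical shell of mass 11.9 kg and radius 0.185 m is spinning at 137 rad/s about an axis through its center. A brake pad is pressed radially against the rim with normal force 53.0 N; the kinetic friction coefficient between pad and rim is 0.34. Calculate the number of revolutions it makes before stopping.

≈ 182 revolutions

I = MR² = (11.9)(0.185)² = 0.4073 kg·m².
Friction force f = μN = (0.34)(53.0) = 18.02 N at the rim; torque magnitude τ = fR = 3.334 N·m, opposing ω.
|α| = τ/I = 3.334/0.4073 = 8.185 rad/s² (deceleration).
ω² = ω₀² − 2|α|θ with ω = 0 ⇒ θ = ω₀²/(2|α|) = 1147 rad = 182.5 rev.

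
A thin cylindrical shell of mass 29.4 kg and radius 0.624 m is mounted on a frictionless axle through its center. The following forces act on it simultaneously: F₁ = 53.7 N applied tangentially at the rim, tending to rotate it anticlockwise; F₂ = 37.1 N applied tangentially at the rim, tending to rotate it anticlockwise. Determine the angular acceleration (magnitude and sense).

α ≈ 4.95 rad/s², anticlockwise

I = MR² = (29.4)(0.624)² = 11.45 kg·m².
Taking anticlockwise as positive: τ₁ = +(53.7)(0.624) = +33.51 N·m; τ₂ = +(37.1)(0.624) = +23.15 N·m.
Net torque τ = 56.66 N·m.
α = τ/I = 56.66/11.45 = 4.949 rad/s².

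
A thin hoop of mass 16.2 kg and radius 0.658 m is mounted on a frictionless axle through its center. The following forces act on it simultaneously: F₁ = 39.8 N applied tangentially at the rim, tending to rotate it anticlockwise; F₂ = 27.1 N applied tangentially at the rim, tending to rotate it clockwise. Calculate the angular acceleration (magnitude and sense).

I = MR² = (16.2)(0.658)² = 7.014 kg·m².
Taking anticlockwise as positive: τ₁ = +(39.8)(0.658) = +26.19 N·m; τ₂ = −(27.1)(0.658) = −17.83 N·m.
Net torque τ = 8.357 N·m.
α = τ/I = 8.357/7.014 = 1.191 rad/s².

α ≈ 1.19 rad/s², anticlockwise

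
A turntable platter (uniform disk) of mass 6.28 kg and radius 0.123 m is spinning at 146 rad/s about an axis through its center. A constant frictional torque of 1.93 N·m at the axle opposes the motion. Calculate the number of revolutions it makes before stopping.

I = ½MR² = (1/2)(6.28)(0.123)² = 0.04751 kg·m².
The net torque has magnitude 1.93 N·m, opposing ω.
|α| = τ/I = 1.930/0.04751 = 40.63 rad/s² (deceleration).
ω² = ω₀² − 2|α|θ with ω = 0 ⇒ θ = ω₀²/(2|α|) = 262.3 rad = 41.75 rev.

≈ 41.8 revolutions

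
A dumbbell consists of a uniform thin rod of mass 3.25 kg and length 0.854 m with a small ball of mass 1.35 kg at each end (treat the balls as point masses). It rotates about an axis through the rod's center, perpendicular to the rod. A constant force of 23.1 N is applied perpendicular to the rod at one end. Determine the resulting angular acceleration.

α ≈ 14.3 rad/s²

I_rod = (1/12)ML² = (1/12)(3.25)(0.854)² = 0.1975 kg·m².
I_balls = 2·m·(L/2)² = 2(1.35)(0.4270)² = 0.4923 kg·m².
Total I = 0.6898 kg·m².
τ = F·(L/2) = (23.1)(0.427) = 9.864 N·m.
α = τ/I = 9.864/0.6898 = 14.30 rad/s².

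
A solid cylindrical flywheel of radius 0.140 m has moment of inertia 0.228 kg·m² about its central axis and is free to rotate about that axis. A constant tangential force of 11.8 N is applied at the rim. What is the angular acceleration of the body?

α ≈ 7.25 rad/s²

τ = F R = (11.8)(0.140) = 1.652 N·m.
Newton's second law for rotation, τ = Iα, gives α = τ/I = 1.652/0.2280 = 7.246 rad/s².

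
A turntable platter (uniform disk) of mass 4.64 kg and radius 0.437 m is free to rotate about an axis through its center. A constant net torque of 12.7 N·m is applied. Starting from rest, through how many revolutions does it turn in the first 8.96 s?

≈ 183 revolutions

I = ½MR² = (1/2)(4.64)(0.437)² = 0.4430 kg·m².
α = τ/I = 12.7/0.4430 = 28.67 rad/s².
θ = ½αt² = ½(28.67)(8.96)² = 1151 rad.
Revolutions = θ/(2π) = 183.1.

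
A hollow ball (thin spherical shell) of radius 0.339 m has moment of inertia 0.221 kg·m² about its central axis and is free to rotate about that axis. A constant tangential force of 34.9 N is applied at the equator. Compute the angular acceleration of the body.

α ≈ 53.5 rad/s²

τ = F R = (34.9)(0.339) = 11.83 N·m.
From τ = Iα: α = 11.83/0.2210 = 53.53 rad/s².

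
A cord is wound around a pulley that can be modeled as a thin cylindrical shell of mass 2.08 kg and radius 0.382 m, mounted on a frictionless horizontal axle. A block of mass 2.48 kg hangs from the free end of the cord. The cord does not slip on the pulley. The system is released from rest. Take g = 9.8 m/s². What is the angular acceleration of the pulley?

α ≈ 14.0 rad/s²

I = MR² = (2.08)(0.382)² = 0.3035 kg·m².
Block: mg − T = ma. Pulley: TR = Iα. No-slip: a = αR, so T = (I/R²)a = 2.080·a.
Then mg = (m + 2.080)a, so a = (2.48)(9.8)/(2.48 + 2.080) = 5.330 m/s².
α = a/R = 5.330/0.382 = 13.95 rad/s².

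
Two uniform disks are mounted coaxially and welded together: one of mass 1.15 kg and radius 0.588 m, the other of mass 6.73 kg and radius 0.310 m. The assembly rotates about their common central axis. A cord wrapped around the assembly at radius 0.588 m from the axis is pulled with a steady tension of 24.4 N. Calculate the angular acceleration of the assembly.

α ≈ 27.5 rad/s²

I = ½M₁R₁² + ½M₂R₂² = ½(1.15)(0.588)² + ½(6.73)(0.310)² = 0.5222 kg·m².
τ = F r = (24.4)(0.588) = 14.35 N·m.
α = τ/I = 14.35/0.5222 = 27.48 rad/s².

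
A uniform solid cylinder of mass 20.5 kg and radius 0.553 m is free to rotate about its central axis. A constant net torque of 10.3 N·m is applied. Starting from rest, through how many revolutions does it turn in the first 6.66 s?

≈ 11.6 revolutions

I = ½MR² = (1/2)(20.5)(0.553)² = 3.135 kg·m².
α = τ/I = 10.3/3.135 = 3.286 rad/s².
θ = ½αt² = ½(3.286)(6.66)² = 72.88 rad.
Revolutions = θ/(2π) = 11.60.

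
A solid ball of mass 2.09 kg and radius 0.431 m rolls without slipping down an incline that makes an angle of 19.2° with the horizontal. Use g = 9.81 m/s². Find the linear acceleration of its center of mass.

a ≈ 2.30 m/s²

Translation along the incline: Mg sinθ − f = Ma.
Rotation about the center: fR = Iα with I = (2/5)MR². No-slip gives a = αR, so f = (I/R²)a = (2/5)M a.
Substituting: Mg sinθ = (1 + 0.4000)Ma, so a = g sinθ/(1 + 0.4000) = (9.81) sin 19.2° / 1.400 = 2.304 m/s².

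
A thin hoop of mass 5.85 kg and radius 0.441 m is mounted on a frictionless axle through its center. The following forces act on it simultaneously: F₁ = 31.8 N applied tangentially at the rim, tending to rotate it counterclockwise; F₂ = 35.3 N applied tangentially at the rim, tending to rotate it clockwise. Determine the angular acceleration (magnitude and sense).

I = MR² = (5.85)(0.441)² = 1.138 kg·m².
Taking counterclockwise as positive: τ₁ = +(31.8)(0.441) = +14.02 N·m; τ₂ = −(35.3)(0.441) = −15.57 N·m.
Net torque τ = -1.543 N·m.
α = τ/I = -1.543/1.138 = -1.357 rad/s².

α ≈ 1.36 rad/s², clockwise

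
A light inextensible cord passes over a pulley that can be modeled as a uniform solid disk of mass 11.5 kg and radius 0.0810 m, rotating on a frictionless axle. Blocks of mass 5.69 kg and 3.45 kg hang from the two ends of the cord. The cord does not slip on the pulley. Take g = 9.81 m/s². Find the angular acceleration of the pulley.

I = ½MR² = (1/2)(11.5)(0.0810)² = 0.03773 kg·m².
Heavier block: m₁g − T₁ = m₁a. Lighter block: T₂ − m₂g = m₂a.
Pulley: (T₁ − T₂)R = Iα = I(a/R), so T₁ − T₂ = (I/R²)a = (1/2)M_p a = 5.750·a.
Adding the three: (m₁ − m₂)g = (m₁ + m₂ + 5.750)a, so a = (5.69 − 3.45)(9.81)/(5.69 + 3.45 + 5.750) = 1.476 m/s².
α = a/R = 1.476/0.0810 = 18.22 rad/s².

α ≈ 18.2 rad/s²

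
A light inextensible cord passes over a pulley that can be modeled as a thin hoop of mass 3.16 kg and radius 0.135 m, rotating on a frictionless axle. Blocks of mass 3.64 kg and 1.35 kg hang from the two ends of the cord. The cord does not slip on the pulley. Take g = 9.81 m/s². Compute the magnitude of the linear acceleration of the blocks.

I = MR² = (3.16)(0.135)² = 0.05759 kg·m².
Heavier block: m₁g − T₁ = m₁a. Lighter block: T₂ − m₂g = m₂a.
Pulley: (T₁ − T₂)R = Iα = I(a/R), so T₁ − T₂ = (I/R²)a = 1·M_p a = 3.160·a.
Adding the three: (m₁ − m₂)g = (m₁ + m₂ + 3.160)a, so a = (3.64 − 1.35)(9.81)/(3.64 + 1.35 + 3.160) = 2.756 m/s².

a ≈ 2.76 m/s²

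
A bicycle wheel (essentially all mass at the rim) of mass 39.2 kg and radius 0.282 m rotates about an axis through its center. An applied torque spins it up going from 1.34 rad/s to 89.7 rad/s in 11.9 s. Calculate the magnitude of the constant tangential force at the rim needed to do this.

F ≈ 82.1 N

I = MR² = (39.2)(0.282)² = 3.117 kg·m².
α = Δω/Δt = (89.7 − 1.34)/11.9 = 7.425 rad/s².
The required torque is τ = Iα = (3.117)(7.425) = 23.15 N·m.
A tangential force at the rim gives τ = FR, so F = τ/R = 23.15/0.282 = 82.08 N.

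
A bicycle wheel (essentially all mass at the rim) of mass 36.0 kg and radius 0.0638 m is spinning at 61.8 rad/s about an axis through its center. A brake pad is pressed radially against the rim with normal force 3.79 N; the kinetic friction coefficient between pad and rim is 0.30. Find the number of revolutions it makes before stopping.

I = MR² = (36.0)(0.0638)² = 0.1465 kg·m².
Friction force f = μN = (0.30)(3.79) = 1.137 N at the rim; torque magnitude τ = fR = 0.07254 N·m, opposing ω.
|α| = τ/I = 0.07254/0.1465 = 0.4950 rad/s² (deceleration).
ω² = ω₀² − 2|α|θ with ω = 0 ⇒ θ = ω₀²/(2|α|) = 3858 rad = 613.9 rev.

≈ 614 revolutions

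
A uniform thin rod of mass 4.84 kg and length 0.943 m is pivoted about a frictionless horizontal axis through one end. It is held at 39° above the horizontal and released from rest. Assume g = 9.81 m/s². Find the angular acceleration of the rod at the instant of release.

About the pivot, I = (1/3)ML² = (1/3)(4.84)(0.943)² = 1.435 kg·m².
The weight acts at the center, a distance L/2 = 0.4715 m from the pivot; τ = Mg(L/2) cos 39° = 17.40 N·m.
α = τ/I = 17.40/1.435 = 12.13 rad/s².
(Equivalently α = (3g/(2L)) cos 39° = 12.13 rad/s².)

α ≈ 12.1 rad/s²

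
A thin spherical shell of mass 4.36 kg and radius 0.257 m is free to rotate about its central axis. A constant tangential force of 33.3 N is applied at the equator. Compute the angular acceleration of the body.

I = (2/3)MR² = (2/3)(4.36)(0.257)² = 0.1920 kg·m².
τ = F R = (33.3)(0.257) = 8.558 N·m.
From τ = Iα: α = 8.558/0.1920 = 44.58 rad/s².

α ≈ 44.6 rad/s²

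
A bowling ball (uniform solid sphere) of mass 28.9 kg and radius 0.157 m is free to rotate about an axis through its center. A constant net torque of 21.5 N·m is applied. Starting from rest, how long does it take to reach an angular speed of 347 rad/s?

t ≈ 4.60 s

I = (2/5)MR² = (2/5)(28.9)(0.157)² = 0.2849 kg·m².
α = τ/I = 21.5/0.2849 = 75.45 rad/s².
ω = αt ⇒ t = ω/α = 347/75.45 = 4.599 s.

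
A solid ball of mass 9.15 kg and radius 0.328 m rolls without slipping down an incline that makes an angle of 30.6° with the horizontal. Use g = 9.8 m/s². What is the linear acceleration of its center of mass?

Translation along the incline: Mg sinθ − f = Ma.
Rotation about the center: fR = Iα with I = (2/5)MR². No-slip gives a = αR, so f = (I/R²)a = (2/5)M a.
Substituting: Mg sinθ = (1 + 0.4000)Ma, so a = g sinθ/(1 + 0.4000) = (9.8) sin 30.6° / 1.400 = 3.563 m/s².

a ≈ 3.56 m/s²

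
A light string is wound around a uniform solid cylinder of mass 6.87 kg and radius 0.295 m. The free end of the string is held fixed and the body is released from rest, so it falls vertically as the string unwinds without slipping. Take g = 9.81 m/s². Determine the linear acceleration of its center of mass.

a ≈ 6.54 m/s²

Translation: Mg − T = Ma. Rotation about the center: TR = Iα with I = ½MR².
With a = αR: T = (I/R²)a = (1/2)M a, so Mg = (1 + 0.5000)Ma.
a = g/(1 + 0.5000) = 9.81/1.500 = 6.540 m/s².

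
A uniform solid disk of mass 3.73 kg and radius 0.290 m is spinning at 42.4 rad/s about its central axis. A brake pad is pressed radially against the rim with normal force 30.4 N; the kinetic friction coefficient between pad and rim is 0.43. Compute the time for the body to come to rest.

t ≈ 1.75 s

I = ½MR² = (1/2)(3.73)(0.290)² = 0.1568 kg·m².
Friction force f = μN = (0.43)(30.4) = 13.07 N at the rim; torque magnitude τ = fR = 3.791 N·m, opposing ω.
|α| = τ/I = 3.791/0.1568 = 24.17 rad/s² (deceleration).
0 = ω₀ − |α|t ⇒ t = ω₀/|α| = 42.4/24.17 = 1.754 s.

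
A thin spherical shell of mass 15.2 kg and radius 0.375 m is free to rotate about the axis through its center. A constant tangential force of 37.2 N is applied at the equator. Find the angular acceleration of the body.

I = (2/3)MR² = (2/3)(15.2)(0.375)² = 1.425 kg·m².
τ = F R = (37.2)(0.375) = 13.95 N·m.
Newton's second law for rotation, τ = Iα, gives α = τ/I = 13.95/1.425 = 9.789 rad/s².

α ≈ 9.79 rad/s²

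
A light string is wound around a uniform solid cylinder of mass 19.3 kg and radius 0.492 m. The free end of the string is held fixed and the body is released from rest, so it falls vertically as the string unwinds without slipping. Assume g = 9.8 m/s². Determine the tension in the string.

T ≈ 63.0 N

Translation: Mg − T = Ma. Rotation about the center: TR = Iα with I = ½MR².
With a = αR: T = (I/R²)a = (1/2)M a, so Mg = (1 + 0.5000)Ma.
a = g/(1 + 0.5000) = 9.8/1.500 = 6.533 m/s².
T = 0.5000·M·a = (0.5000)(19.3)(6.533) = 63.05 N.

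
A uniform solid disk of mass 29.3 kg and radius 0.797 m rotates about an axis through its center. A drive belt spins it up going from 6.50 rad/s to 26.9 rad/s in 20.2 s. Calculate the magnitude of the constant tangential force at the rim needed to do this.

F ≈ 11.8 N

I = ½MR² = (1/2)(29.3)(0.797)² = 9.306 kg·m².
α = Δω/Δt = (26.9 − 6.50)/20.2 = 1.010 rad/s².
The required torque is τ = Iα = (9.306)(1.010) = 9.398 N·m.
A tangential force at the rim gives τ = FR, so F = τ/R = 9.398/0.797 = 11.79 N.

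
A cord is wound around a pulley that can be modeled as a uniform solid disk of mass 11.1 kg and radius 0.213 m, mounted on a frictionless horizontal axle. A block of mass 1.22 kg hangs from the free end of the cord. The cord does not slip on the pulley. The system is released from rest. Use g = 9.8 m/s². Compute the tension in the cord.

I = ½MR² = (1/2)(11.1)(0.213)² = 0.2518 kg·m².
Block: mg − T = ma. Pulley: TR = Iα. No-slip: a = αR, so T = (I/R²)a = 5.550·a.
Then mg = (m + 5.550)a, so a = (1.22)(9.8)/(1.22 + 5.550) = 1.766 m/s².
T = 5.550·a = 9.801 N.

T ≈ 9.80 N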